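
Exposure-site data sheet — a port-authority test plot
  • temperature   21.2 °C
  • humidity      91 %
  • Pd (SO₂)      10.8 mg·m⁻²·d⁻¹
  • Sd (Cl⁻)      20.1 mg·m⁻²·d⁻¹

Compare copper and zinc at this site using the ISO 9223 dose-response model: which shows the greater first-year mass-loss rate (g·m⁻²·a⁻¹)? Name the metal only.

copper

copper: f(T) = -0.080·(T−10) [T>10 °C] = -0.8960
  sulphur-dioxide contribution → 0.8621 μm/a
  chloride contribution → 1.724 μm/a
  ⇒ r_corr(copper) = 2.586 μm/a
  mass loss = 2.586 μm/a × 8.96 g/cm³ = 23.17 g·m⁻²·a⁻¹
zinc: T>10 °C ⇒ hinge -0.071·(21.2−10) = -0.7952
  sulphur-dioxide contribution → 1.091 μm/a
  chloride contribution → 1.215 μm/a
  ⇒ r_corr(zinc) = 2.306 μm/a
  mass loss = 2.306 μm/a × 7.14 g/cm³ = 16.47 g·m⁻²·a⁻¹
Ordering by g·m⁻²·a⁻¹: copper (23.2) > zinc (16.5)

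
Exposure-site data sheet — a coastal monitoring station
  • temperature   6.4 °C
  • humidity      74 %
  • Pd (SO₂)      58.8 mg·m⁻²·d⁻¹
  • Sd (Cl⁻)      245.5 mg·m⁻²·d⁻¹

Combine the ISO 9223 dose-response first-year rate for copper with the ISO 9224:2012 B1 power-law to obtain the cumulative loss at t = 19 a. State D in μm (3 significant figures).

copper: T≤10 °C ⇒ hinge +0.126·(6.4−10) = -0.4536
  Pd branch = 0.0053·Pd^0.26·e^(0.059·RH+f) = 0.7646 μm/a
  Cl⁻ term: 0.01025·245.5^0.27·exp(0.036·74+0.049·6.4) = 0.8896
  r_corr = 0.7646 + 0.8896 = 1.654 μm/a
Long-term exponent b (ISO 9224 Table 2, B1) = 0.667
  D(19) = 1.654 × 19^0.667 = 1.654 × 7.127 = 11.79 μm

D(19) = 11.8 μm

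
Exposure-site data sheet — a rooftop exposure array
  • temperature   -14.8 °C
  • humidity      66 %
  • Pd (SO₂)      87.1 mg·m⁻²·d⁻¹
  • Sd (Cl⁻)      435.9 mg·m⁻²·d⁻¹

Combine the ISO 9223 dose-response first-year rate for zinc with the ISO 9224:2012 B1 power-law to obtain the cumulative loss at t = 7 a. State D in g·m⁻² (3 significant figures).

zinc: temperature factor f = +0.038·(-24.8) = -0.9424
  Pd branch = 0.0129·Pd^0.44·e^(0.046·RH+f) = 0.7472 μm/a
  Sd branch = 0.0175·Sd^0.57·e^(0.008·RH+0.085·T) = 0.2694 μm/a
  sum: 0.7472 + 0.2694 → r_corr = 1.017 μm/a
Power-law: D(7) = r_corr · 7^0.813
  D(7) = 1.017 × 7^0.813 = 1.017 × 4.865 = 4.946 μm
  Mass loss = 4.946 μm × 7.14 g/cm³ = 35.31 g·m⁻²

D(7) = 35.3 g·m⁻²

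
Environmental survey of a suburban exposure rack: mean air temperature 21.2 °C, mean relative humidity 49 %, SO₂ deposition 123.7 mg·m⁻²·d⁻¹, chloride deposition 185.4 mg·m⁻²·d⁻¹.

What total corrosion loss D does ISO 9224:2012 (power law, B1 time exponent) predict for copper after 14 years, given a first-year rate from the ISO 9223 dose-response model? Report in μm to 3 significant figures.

copper: f(T) = -0.080·(T−10) [T>10 °C] = -0.8960
  Pd branch = 0.0053·Pd^0.26·e^(0.059·RH+f) = 0.1364 μm/a
  Sd branch = 0.01025·Sd^0.27·e^(0.036·RH+0.049·T) = 0.6924 μm/a
  sum: 0.1364 + 0.6924 → r_corr = 0.8288 μm/a
Long-term exponent b (ISO 9224 Table 2, B1) = 0.667
  D(14) = 0.8288 × 14^0.667 = 0.8288 × 5.814 = 4.818 μm

D(14) = 4.82 μm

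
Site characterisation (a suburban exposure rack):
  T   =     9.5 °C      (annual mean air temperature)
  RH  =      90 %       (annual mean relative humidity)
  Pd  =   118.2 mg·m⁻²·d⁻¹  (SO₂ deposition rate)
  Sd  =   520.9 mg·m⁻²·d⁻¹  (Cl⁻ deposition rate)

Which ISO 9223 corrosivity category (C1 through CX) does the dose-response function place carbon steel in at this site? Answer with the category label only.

CX

carbon steel: f(T) = +0.150·(T−10) [T≤10 °C] = -0.0750
  SO₂ term: 1.77·118.2^0.52·exp(0.02·90-0.0750) = 118.8
  Cl⁻ term: 0.102·520.9^0.62·exp(0.033·90+0.04·9.5) = 140.6
  sum: 118.8 + 140.6 → r_corr = 259.4 μm/a
Category bounds: 200…700 μm/a bracket r_corr ⇒ CX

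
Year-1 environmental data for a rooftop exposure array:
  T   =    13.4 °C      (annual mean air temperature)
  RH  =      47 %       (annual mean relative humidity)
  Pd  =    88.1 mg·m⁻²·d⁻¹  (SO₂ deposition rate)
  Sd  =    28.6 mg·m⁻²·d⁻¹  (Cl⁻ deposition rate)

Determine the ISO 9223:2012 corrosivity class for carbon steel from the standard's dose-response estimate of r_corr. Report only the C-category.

carbon steel: T>10 °C ⇒ hinge -0.054·(13.4−10) = -0.1836
  Pd branch = 1.77·Pd^0.52·e^(0.02·RH+f) = 38.71 μm/a
  Cl⁻ term: 0.102·28.6^0.62·exp(0.033·47+0.04·13.4) = 6.575
  sum: 38.71 + 6.575 → r_corr = 45.29 μm/a
Category bounds: 25…50 μm/a bracket r_corr ⇒ C3

C3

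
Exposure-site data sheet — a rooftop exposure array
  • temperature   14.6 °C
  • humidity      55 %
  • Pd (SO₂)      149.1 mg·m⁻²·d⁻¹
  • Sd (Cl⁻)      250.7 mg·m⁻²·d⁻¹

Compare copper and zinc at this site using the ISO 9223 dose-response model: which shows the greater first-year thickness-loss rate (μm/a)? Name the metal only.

zinc

copper: temperature factor f = -0.080·(4.6) = -0.3680
  Pd branch = 0.0053·Pd^0.26·e^(0.059·RH+f) = 0.3458 μm/a
  Sd branch = 0.01025·Sd^0.27·e^(0.036·RH+0.049·T) = 0.6747 μm/a
  r_corr = 0.3458 + 0.6747 = 1.02 μm/a
zinc: temperature factor f = -0.071·(4.6) = -0.3266
  SO₂ term: 0.0129·149.1^0.44·exp(0.046·55-0.3266) = 1.056
  Sd branch = 0.0175·Sd^0.57·e^(0.008·RH+0.085·T) = 2.191 μm/a
  r_corr = 1.056 + 2.191 = 3.247 μm/a
Ordering by μm/a: zinc (3.25) > copper (1.02)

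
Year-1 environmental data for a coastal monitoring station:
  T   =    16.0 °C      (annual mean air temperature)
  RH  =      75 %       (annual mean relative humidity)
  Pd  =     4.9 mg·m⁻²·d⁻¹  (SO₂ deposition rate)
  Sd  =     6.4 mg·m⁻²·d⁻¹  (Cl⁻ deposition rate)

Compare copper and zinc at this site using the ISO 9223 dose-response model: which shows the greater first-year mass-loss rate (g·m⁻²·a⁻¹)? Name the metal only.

copper: temperature factor f = -0.080·(6.0) = -0.4800
  SO₂ term: 0.0053·4.9^0.26·exp(0.059·75-0.4800) = 0.414
  Sd branch = 0.01025·Sd^0.27·e^(0.036·RH+0.049·T) = 0.5514 μm/a
  sum: 0.414 + 0.5514 → r_corr = 0.9654 μm/a
  mass loss = 0.9654 μm/a × 8.96 g/cm³ = 8.65 g·m⁻²·a⁻¹
zinc: f(T) = -0.071·(T−10) [T>10 °C] = -0.4260
  Pd branch = 0.0129·Pd^0.44·e^(0.046·RH+f) = 0.5341 μm/a
  Cl⁻ term: 0.0175·6.4^0.57·exp(0.008·75+0.085·16.0) = 0.3579
  sum: 0.5341 + 0.3579 → r_corr = 0.892 μm/a
  mass loss = 0.892 μm/a × 7.14 g/cm³ = 6.369 g·m⁻²·a⁻¹
Ordering by g·m⁻²·a⁻¹: copper (8.65) > zinc (6.37)

copper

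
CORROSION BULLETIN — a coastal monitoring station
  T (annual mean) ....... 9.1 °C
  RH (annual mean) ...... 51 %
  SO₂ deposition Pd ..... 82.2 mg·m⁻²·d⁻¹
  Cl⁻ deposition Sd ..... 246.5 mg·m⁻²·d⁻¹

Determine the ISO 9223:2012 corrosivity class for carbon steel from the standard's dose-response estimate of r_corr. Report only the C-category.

carbon steel: T≤10 °C ⇒ hinge +0.150·(9.1−10) = -0.1350
  sulphur-dioxide contribution → 42.47 μm/a
  chloride contribution → 24.02 μm/a
  ⇒ r_corr(carbon steel) = 66.49 μm/a
Category bounds: 50…80 μm/a bracket r_corr ⇒ C4

C4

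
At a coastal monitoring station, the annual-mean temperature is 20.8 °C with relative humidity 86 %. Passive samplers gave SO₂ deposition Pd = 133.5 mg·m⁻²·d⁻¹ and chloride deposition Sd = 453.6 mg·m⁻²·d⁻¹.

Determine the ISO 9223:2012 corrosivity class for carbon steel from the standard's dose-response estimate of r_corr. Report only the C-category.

CX

carbon steel: T>10 °C ⇒ hinge -0.054·(20.8−10) = -0.5832
  Pd branch = 1.77·Pd^0.52·e^(0.02·RH+f) = 70.3 μm/a
  Sd branch = 0.102·Sd^0.62·e^(0.033·RH+0.04·T) = 177.7 μm/a
  r_corr = 70.3 + 177.7 = 248 μm/a
ISO 9223 Table 2 (carbon steel): 200 < 248 ≤ 700 μm/a ⇒ CX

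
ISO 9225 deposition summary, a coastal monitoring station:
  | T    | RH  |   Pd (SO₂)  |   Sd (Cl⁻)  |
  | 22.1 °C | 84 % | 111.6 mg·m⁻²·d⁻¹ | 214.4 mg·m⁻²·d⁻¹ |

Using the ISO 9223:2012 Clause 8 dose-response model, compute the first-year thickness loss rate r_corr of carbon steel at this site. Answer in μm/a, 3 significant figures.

r_corr = 167 μm/a

carbon steel: f(T) = -0.054·(T−10) [T>10 °C] = -0.6534
  SO₂ term: 1.77·111.6^0.52·exp(0.02·84-0.6534) = 57.36
  Sd branch = 0.102·Sd^0.62·e^(0.033·RH+0.04·T) = 110.1 μm/a
  r_corr = 57.36 + 110.1 = 167.4 μm/a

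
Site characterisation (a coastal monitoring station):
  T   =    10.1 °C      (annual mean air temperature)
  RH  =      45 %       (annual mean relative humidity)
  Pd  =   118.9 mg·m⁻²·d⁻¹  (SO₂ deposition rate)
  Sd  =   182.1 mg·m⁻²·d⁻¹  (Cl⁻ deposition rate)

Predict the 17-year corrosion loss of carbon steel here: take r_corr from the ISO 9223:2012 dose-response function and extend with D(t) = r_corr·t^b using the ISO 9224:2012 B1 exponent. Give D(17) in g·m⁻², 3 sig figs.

carbon steel: T>10 °C ⇒ hinge -0.054·(10.1−10) = -0.0054
  SO₂ term: 1.77·118.9^0.52·exp(0.02·45-0.0054) = 51.95
  Cl⁻ term: 0.102·182.1^0.62·exp(0.033·45+0.04·10.1) = 17
  r_corr = 51.95 + 17 = 68.95 μm/a
ISO 9224: D(t) = r_corr · t^b with b = 0.523 (carbon steel, B1)
  D(17) = 68.95 × 17^0.523 = 68.95 × 4.401 = 303.4 μm
  Mass loss = 303.4 μm × 7.85 g/cm³ = 2382 g·m⁻²

D(17) = 2.38e+03 g·m⁻²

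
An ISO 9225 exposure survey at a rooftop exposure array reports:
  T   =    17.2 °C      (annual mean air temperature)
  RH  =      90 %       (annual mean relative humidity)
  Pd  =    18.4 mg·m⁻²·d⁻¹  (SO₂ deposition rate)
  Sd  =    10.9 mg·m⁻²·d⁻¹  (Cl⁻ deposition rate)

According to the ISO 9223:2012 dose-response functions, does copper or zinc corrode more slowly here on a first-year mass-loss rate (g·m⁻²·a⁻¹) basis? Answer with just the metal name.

zinc

copper: f(T) = -0.080·(T−10) [T>10 °C] = -0.5760
  SO₂ term: 0.0053·18.4^0.26·exp(0.059·90-0.5760) = 1.286
  Cl⁻ term: 0.01025·10.9^0.27·exp(0.036·90+0.049·17.2) = 1.159
  r_corr = 1.286 + 1.159 = 2.444 μm/a
  mass loss = 2.444 μm/a × 8.96 g/cm³ = 21.9 g·m⁻²·a⁻¹
zinc: f(T) = -0.071·(T−10) [T>10 °C] = -0.5112
  Pd branch = 0.0129·Pd^0.44·e^(0.046·RH+f) = 1.75 μm/a
  Sd branch = 0.0175·Sd^0.57·e^(0.008·RH+0.085·T) = 0.6053 μm/a
  sum: 1.75 + 0.6053 → r_corr = 2.356 μm/a
  mass loss = 2.356 μm/a × 7.14 g/cm³ = 16.82 g·m⁻²·a⁻¹
Ordering by g·m⁻²·a⁻¹: copper (21.9) > zinc (16.8)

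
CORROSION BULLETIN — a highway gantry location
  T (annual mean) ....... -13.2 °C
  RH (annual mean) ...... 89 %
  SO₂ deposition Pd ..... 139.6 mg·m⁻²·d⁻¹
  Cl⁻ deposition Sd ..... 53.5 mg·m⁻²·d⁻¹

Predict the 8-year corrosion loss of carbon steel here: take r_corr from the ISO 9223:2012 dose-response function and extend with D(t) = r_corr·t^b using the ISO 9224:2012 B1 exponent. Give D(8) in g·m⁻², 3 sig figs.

carbon steel: temperature factor f = +0.150·(-23.2) = -3.4800
  sulphur-dioxide contribution → 4.217 μm/a
  chloride contribution → 13.38 μm/a
  total first-year rate 17.6 μm/a
Long-term exponent b (ISO 9224 Table 2, B1) = 0.523
  D(8) = 17.6 × 8^0.523 = 17.6 × 2.967 = 52.2 μm
  Mass loss = 52.2 μm × 7.85 g/cm³ = 409.8 g·m⁻²

D(8) = 410 g·m⁻²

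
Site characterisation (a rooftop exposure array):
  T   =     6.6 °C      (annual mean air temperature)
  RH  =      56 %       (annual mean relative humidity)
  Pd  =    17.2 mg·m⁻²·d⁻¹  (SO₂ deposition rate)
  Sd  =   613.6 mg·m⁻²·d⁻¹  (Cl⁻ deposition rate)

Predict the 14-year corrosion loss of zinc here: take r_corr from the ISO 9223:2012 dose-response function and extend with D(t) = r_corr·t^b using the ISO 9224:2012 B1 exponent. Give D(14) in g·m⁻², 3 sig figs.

zinc: f(T) = +0.038·(T−10) [T≤10 °C] = -0.1292
  Pd branch = 0.0129·Pd^0.44·e^(0.046·RH+f) = 0.521 μm/a
  Cl⁻ term: 0.0175·613.6^0.57·exp(0.008·56+0.085·6.6) = 1.864
  r_corr = 0.521 + 1.864 = 2.385 μm/a
ISO 9224: D(t) = r_corr · t^b with b = 0.813 (zinc, B1)
  D(14) = 2.385 × 14^0.813 = 2.385 × 8.547 = 20.38 μm
  Mass loss = 20.38 μm × 7.14 g/cm³ = 145.5 g·m⁻²

D(14) = 146 g·m⁻²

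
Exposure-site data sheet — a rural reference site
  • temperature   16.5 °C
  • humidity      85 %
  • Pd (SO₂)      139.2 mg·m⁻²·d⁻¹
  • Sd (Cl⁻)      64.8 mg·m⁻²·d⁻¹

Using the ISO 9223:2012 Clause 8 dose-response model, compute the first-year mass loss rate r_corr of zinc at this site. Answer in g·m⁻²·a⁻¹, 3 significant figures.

r_corr = 36.2 g·m⁻²·a⁻¹

zinc: f(T) = -0.071·(T−10) [T>10 °C] = -0.4615
  SO₂ term: 0.0129·139.2^0.44·exp(0.046·85-0.4615) = 3.56
  Sd branch = 0.0175·Sd^0.57·e^(0.008·RH+0.085·T) = 1.514 μm/a
  r_corr = 3.56 + 1.514 = 5.074 μm/a
Convert to mass loss: 5.074 μm/a × 7.14 g/cm³ = 36.23 g·m⁻²·a⁻¹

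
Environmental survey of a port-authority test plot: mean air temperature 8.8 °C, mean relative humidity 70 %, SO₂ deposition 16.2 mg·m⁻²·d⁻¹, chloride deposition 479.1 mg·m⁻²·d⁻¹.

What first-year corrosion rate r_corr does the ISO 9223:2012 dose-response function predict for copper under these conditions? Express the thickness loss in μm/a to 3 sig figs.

copper: temperature factor f = +0.126·(-1.2) = -0.1512
  SO₂ term: 0.0053·16.2^0.26·exp(0.059·70-0.1512) = 0.5844
  Cl⁻ term: 0.01025·479.1^0.27·exp(0.036·70+0.049·8.8) = 1.038
  r_corr = 0.5844 + 1.038 = 1.622 μm/a

r_corr = 1.62 μm/a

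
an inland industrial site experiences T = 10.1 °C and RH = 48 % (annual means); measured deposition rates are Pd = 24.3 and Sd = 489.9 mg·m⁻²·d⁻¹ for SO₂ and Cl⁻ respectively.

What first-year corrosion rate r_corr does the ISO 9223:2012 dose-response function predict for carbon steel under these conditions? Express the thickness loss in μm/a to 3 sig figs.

carbon steel: temperature factor f = -0.054·(0.1) = -0.0054
  Pd branch = 1.77·Pd^0.52·e^(0.02·RH+f) = 24.16 μm/a
  Cl⁻ term: 0.102·489.9^0.62·exp(0.033·48+0.04·10.1) = 34.66
  sum: 24.16 + 34.66 → r_corr = 58.82 μm/a

r_corr = 58.8 μm/a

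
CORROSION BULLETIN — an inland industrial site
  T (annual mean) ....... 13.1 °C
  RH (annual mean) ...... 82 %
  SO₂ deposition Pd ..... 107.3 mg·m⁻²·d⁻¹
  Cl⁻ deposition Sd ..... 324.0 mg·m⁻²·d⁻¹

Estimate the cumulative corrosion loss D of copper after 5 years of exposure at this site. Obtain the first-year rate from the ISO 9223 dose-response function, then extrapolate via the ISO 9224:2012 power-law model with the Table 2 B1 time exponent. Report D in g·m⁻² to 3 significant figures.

D(5) = 92.7 g·m⁻²

copper: T>10 °C ⇒ hinge -0.080·(13.1−10) = -0.2480
  Pd branch = 0.0053·Pd^0.26·e^(0.059·RH+f) = 1.761 μm/a
  Cl⁻ term: 0.01025·324.0^0.27·exp(0.036·82+0.049·13.1) = 1.776
  sum: 1.761 + 1.776 → r_corr = 3.536 μm/a
Power-law: D(5) = r_corr · 5^0.667
  D(5) = 3.536 × 5^0.667 = 3.536 × 2.926 = 10.35 μm
  Mass loss = 10.35 μm × 8.96 g/cm³ = 92.7 g·m⁻²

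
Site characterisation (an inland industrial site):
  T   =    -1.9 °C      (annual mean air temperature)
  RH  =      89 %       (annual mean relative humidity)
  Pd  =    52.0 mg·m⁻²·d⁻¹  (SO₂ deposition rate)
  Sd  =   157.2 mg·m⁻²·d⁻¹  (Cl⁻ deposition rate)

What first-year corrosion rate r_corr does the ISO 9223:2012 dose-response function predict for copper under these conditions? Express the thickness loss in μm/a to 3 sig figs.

copper: f(T) = +0.126·(T−10) [T≤10 °C] = -1.4994
  SO₂ term: 0.0053·52.0^0.26·exp(0.059·89-1.4994) = 0.6306
  Cl⁻ term: 0.01025·157.2^0.27·exp(0.036·89+0.049·-1.9) = 0.9012
  r_corr = 0.6306 + 0.9012 = 1.532 μm/a

r_corr = 1.53 μm/a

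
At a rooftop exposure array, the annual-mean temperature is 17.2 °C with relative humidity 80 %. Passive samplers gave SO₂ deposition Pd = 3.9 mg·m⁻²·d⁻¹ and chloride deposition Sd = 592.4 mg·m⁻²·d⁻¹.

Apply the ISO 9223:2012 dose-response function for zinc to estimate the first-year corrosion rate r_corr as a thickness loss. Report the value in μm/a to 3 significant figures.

r_corr = 6.01 μm/a

zinc: T>10 °C ⇒ hinge -0.071·(17.2−10) = -0.5112
  Pd branch = 0.0129·Pd^0.44·e^(0.046·RH+f) = 0.5583 μm/a
  Sd branch = 0.0175·Sd^0.57·e^(0.008·RH+0.085·T) = 5.449 μm/a
  sum: 0.5583 + 5.449 → r_corr = 6.007 μm/a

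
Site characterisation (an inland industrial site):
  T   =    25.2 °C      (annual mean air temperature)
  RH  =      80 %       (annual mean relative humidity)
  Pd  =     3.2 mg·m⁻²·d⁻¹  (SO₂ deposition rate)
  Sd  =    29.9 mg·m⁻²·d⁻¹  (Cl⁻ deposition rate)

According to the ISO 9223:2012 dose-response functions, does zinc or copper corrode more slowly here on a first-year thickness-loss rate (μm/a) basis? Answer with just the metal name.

copper

zinc: temperature factor f = -0.071·(15.2) = -1.0792
  SO₂ term: 0.0129·3.2^0.44·exp(0.046·80-1.0792) = 0.29
  Cl⁻ term: 0.0175·29.9^0.57·exp(0.008·80+0.085·25.2) = 1.961
  sum: 0.29 + 1.961 → r_corr = 2.251 μm/a
copper: temperature factor f = -0.080·(15.2) = -1.2160
  SO₂ term: 0.0053·3.2^0.26·exp(0.059·80-1.2160) = 0.2384
  Cl⁻ term: 0.01025·29.9^0.27·exp(0.036·80+0.049·25.2) = 1.571
  r_corr = 0.2384 + 1.571 = 1.809 μm/a
Ordering by μm/a: zinc (2.25) > copper (1.81)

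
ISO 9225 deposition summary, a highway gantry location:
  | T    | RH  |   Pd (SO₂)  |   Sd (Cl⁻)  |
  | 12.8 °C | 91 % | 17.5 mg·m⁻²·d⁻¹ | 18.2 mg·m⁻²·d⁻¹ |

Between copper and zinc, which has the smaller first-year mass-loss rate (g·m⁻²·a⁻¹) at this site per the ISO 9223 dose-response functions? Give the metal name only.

copper: T>10 °C ⇒ hinge -0.080·(12.8−10) = -0.2240
  Pd branch = 0.0053·Pd^0.26·e^(0.059·RH+f) = 1.914 μm/a
  Sd branch = 0.01025·Sd^0.27·e^(0.036·RH+0.049·T) = 1.112 μm/a
  r_corr = 1.914 + 1.112 = 3.026 μm/a
  mass loss = 3.026 μm/a × 8.96 g/cm³ = 27.11 g·m⁻²·a⁻¹
zinc: f(T) = -0.071·(T−10) [T>10 °C] = -0.1988
  Pd branch = 0.0129·Pd^0.44·e^(0.046·RH+f) = 2.45 μm/a
  Sd branch = 0.0175·Sd^0.57·e^(0.008·RH+0.085·T) = 0.5623 μm/a
  sum: 2.45 + 0.5623 → r_corr = 3.012 μm/a
  mass loss = 3.012 μm/a × 7.14 g/cm³ = 21.51 g·m⁻²·a⁻¹
Ordering by g·m⁻²·a⁻¹: copper (27.1) > zinc (21.5)

zinc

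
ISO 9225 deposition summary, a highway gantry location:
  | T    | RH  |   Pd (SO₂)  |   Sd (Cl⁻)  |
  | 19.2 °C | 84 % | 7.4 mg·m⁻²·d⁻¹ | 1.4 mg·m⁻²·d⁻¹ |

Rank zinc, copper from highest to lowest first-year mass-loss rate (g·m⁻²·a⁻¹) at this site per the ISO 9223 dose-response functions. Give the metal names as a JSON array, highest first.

zinc: T>10 °C ⇒ hinge -0.071·(19.2−10) = -0.6532
  Pd branch = 0.0129·Pd^0.44·e^(0.046·RH+f) = 0.7718 μm/a
  Cl⁻ term: 0.0175·1.4^0.57·exp(0.008·84+0.085·19.2) = 0.2123
  sum: 0.7718 + 0.2123 → r_corr = 0.9841 μm/a
  mass loss = 0.9841 μm/a × 7.14 g/cm³ = 7.026 g·m⁻²·a⁻¹
copper: T>10 °C ⇒ hinge -0.080·(19.2−10) = -0.7360
  SO₂ term: 0.0053·7.4^0.26·exp(0.059·84-0.7360) = 0.6067
  Sd branch = 0.01025·Sd^0.27·e^(0.036·RH+0.049·T) = 0.5917 μm/a
  r_corr = 0.6067 + 0.5917 = 1.198 μm/a
  mass loss = 1.198 μm/a × 8.96 g/cm³ = 10.74 g·m⁻²·a⁻¹
Ordering by g·m⁻²·a⁻¹: copper (10.7) > zinc (7.03)

["copper", "zinc"]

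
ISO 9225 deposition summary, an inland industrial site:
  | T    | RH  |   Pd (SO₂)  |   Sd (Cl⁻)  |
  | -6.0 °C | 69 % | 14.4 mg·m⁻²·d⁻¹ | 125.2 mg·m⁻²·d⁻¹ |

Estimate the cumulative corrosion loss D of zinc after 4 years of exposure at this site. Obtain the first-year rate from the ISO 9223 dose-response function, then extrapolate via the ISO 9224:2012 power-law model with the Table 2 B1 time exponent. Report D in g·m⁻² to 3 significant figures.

D(4) = 18.3 g·m⁻²

zinc: f(T) = +0.038·(T−10) [T≤10 °C] = -0.6080
  sulphur-dioxide contribution → 0.5428 μm/a
  chloride contribution → 0.2864 μm/a
  total first-year rate 0.8292 μm/a
Long-term exponent b (ISO 9224 Table 2, B1) = 0.813
  D(4) = 0.8292 × 4^0.813 = 0.8292 × 3.087 = 2.559 μm
  Mass loss = 2.559 μm × 7.14 g/cm³ = 18.27 g·m⁻²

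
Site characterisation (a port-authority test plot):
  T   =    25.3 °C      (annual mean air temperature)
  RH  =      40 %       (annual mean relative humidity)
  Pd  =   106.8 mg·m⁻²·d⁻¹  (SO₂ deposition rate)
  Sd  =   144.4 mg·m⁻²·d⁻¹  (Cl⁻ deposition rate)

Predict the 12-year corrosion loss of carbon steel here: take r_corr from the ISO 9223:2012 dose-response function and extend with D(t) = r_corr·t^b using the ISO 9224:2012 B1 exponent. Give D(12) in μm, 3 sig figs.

D(12) = 156 μm

carbon steel: temperature factor f = -0.054·(15.3) = -0.8262
  sulphur-dioxide contribution → 19.56 μm/a
  chloride contribution → 22.92 μm/a
  ⇒ r_corr(carbon steel) = 42.49 μm/a
Power-law: D(12) = r_corr · 12^0.523
  D(12) = 42.49 × 12^0.523 = 42.49 × 3.668 = 155.8 μm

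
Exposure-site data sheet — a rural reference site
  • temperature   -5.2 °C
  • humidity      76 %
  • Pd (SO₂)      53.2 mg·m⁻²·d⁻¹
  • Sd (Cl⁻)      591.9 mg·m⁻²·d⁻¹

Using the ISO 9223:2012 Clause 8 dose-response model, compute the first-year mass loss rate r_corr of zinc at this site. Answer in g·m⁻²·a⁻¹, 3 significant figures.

r_corr = 15.4 g·m⁻²·a⁻¹

zinc: f(T) = +0.038·(T−10) [T≤10 °C] = -0.5776
  SO₂ term: 0.0129·53.2^0.44·exp(0.046·76-0.5776) = 1.372
  Cl⁻ term: 0.0175·591.9^0.57·exp(0.008·76+0.085·-5.2) = 0.7858
  sum: 1.372 + 0.7858 → r_corr = 2.158 μm/a
Convert to mass loss: 2.158 μm/a × 7.14 g/cm³ = 15.41 g·m⁻²·a⁻¹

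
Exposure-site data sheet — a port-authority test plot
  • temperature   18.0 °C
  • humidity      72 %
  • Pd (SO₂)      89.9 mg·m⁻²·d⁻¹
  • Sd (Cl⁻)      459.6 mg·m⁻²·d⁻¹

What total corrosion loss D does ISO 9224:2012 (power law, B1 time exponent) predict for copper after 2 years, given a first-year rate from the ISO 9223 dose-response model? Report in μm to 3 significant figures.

D(2) = 3.75 μm

copper: T>10 °C ⇒ hinge -0.080·(18.0−10) = -0.6400
  Pd branch = 0.0053·Pd^0.26·e^(0.059·RH+f) = 0.6298 μm/a
  Sd branch = 0.01025·Sd^0.27·e^(0.036·RH+0.049·T) = 1.731 μm/a
  r_corr = 0.6298 + 1.731 = 2.361 μm/a
Power-law: D(2) = r_corr · 2^0.667
  D(2) = 2.361 × 2^0.667 = 2.361 × 1.588 = 3.748 μm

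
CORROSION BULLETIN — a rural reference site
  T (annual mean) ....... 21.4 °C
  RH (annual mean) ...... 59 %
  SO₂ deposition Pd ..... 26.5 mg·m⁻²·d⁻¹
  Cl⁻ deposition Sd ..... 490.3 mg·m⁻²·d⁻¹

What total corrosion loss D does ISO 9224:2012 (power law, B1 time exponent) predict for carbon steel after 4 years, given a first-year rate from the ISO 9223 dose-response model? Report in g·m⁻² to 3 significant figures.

carbon steel: temperature factor f = -0.054·(11.4) = -0.6156
  Pd branch = 1.77·Pd^0.52·e^(0.02·RH+f) = 17.11 μm/a
  Sd branch = 0.102·Sd^0.62·e^(0.033·RH+0.04·T) = 78.35 μm/a
  sum: 17.11 + 78.35 → r_corr = 95.45 μm/a
ISO 9224: D(t) = r_corr · t^b with b = 0.523 (carbon steel, B1)
  D(4) = 95.45 × 4^0.523 = 95.45 × 2.065 = 197.1 μm
  Mass loss = 197.1 μm × 7.85 g/cm³ = 1547 g·m⁻²

D(4) = 1.55e+03 g·m⁻²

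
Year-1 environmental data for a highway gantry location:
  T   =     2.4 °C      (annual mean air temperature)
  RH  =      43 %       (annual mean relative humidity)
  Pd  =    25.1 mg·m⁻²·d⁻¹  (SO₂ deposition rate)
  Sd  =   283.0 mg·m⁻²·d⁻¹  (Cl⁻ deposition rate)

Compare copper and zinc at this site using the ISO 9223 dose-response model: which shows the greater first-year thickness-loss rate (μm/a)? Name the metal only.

copper: f(T) = +0.126·(T−10) [T≤10 °C] = -0.9576
  Pd branch = 0.0053·Pd^0.26·e^(0.059·RH+f) = 0.05945 μm/a
  Sd branch = 0.01025·Sd^0.27·e^(0.036·RH+0.049·T) = 0.2489 μm/a
  sum: 0.05945 + 0.2489 → r_corr = 0.3084 μm/a
zinc: T≤10 °C ⇒ hinge +0.038·(2.4−10) = -0.2888
  Pd branch = 0.0129·Pd^0.44·e^(0.046·RH+f) = 0.2884 μm/a
  Cl⁻ term: 0.0175·283.0^0.57·exp(0.008·43+0.085·2.4) = 0.756
  sum: 0.2884 + 0.756 → r_corr = 1.044 μm/a
Ordering by μm/a: zinc (1.04) > copper (0.308)

zinc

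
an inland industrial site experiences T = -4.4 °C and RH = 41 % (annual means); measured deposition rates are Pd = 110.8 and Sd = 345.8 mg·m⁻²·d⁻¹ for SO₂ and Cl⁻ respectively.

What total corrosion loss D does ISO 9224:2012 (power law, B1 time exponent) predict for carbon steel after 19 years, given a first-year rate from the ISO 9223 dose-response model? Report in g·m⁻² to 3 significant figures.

D(19) = 651 g·m⁻²

carbon steel: T≤10 °C ⇒ hinge +0.150·(-4.4−10) = -2.1600
  Pd branch = 1.77·Pd^0.52·e^(0.02·RH+f) = 5.36 μm/a
  Sd branch = 0.102·Sd^0.62·e^(0.033·RH+0.04·T) = 12.41 μm/a
  r_corr = 5.36 + 12.41 = 17.77 μm/a
Power-law: D(19) = r_corr · 19^0.523
  D(19) = 17.77 × 19^0.523 = 17.77 × 4.664 = 82.89 μm
  Mass loss = 82.89 μm × 7.85 g/cm³ = 650.7 g·m⁻²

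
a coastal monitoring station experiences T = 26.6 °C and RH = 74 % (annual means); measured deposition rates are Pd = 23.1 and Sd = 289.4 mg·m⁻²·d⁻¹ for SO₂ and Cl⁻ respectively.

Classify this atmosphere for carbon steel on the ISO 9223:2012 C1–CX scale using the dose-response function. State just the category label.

C5

carbon steel: f(T) = -0.054·(T−10) [T>10 °C] = -0.8964
  SO₂ term: 1.77·23.1^0.52·exp(0.02·74-0.8964) = 16.24
  Cl⁻ term: 0.102·289.4^0.62·exp(0.033·74+0.04·26.6) = 114.1
  r_corr = 16.24 + 114.1 = 130.4 μm/a
ISO 9223 Table 2 (carbon steel): 80 < 130 ≤ 200 μm/a ⇒ C5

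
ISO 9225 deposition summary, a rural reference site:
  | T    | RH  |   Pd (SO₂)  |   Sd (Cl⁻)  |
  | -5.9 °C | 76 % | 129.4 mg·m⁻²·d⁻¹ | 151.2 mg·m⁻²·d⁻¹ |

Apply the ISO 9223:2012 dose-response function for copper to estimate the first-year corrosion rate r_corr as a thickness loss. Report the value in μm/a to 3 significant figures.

r_corr = 0.683 μm/a

copper: temperature factor f = +0.126·(-15.9) = -2.0034
  Pd branch = 0.0053·Pd^0.26·e^(0.059·RH+f) = 0.2242 μm/a
  Sd branch = 0.01025·Sd^0.27·e^(0.036·RH+0.049·T) = 0.4591 μm/a
  sum: 0.2242 + 0.4591 → r_corr = 0.6833 μm/a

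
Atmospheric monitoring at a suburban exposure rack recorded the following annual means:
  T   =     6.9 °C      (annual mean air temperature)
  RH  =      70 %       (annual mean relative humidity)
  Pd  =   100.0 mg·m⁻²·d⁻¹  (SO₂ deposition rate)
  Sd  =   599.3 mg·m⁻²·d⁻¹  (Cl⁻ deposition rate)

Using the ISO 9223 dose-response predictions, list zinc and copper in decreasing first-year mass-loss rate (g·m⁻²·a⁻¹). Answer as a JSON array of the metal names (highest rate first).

["zinc", "copper"]

zinc: temperature factor f = +0.038·(-3.1) = -0.1178
  SO₂ term: 0.0129·100.0^0.44·exp(0.046·70-0.1178) = 2.177
  Cl⁻ term: 0.0175·599.3^0.57·exp(0.008·70+0.085·6.9) = 2.11
  r_corr = 2.177 + 2.11 = 4.287 μm/a
  mass loss = 4.287 μm/a × 7.14 g/cm³ = 30.61 g·m⁻²·a⁻¹
copper: f(T) = +0.126·(T−10) [T≤10 °C] = -0.3906
  SO₂ term: 0.0053·100.0^0.26·exp(0.059·70-0.3906) = 0.7384
  Cl⁻ term: 0.01025·599.3^0.27·exp(0.036·70+0.049·6.9) = 1.004
  sum: 0.7384 + 1.004 → r_corr = 1.743 μm/a
  mass loss = 1.743 μm/a × 8.96 g/cm³ = 15.62 g·m⁻²·a⁻¹
Ordering by g·m⁻²·a⁻¹: zinc (30.6) > copper (15.6)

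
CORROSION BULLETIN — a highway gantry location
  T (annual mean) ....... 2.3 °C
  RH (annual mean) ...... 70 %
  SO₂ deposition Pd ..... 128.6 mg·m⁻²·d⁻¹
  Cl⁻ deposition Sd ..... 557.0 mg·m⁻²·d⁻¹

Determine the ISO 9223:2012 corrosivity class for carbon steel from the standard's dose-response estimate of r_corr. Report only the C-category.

C5

carbon steel: T≤10 °C ⇒ hinge +0.150·(2.3−10) = -1.1550
  SO₂ term: 1.77·128.6^0.52·exp(0.02·70-1.1550) = 28.26
  Sd branch = 0.102·Sd^0.62·e^(0.033·RH+0.04·T) = 56.78 μm/a
  sum: 28.26 + 56.78 → r_corr = 85.04 μm/a
ISO 9223 Table 2 (carbon steel): 80 < 85 ≤ 200 μm/a ⇒ C5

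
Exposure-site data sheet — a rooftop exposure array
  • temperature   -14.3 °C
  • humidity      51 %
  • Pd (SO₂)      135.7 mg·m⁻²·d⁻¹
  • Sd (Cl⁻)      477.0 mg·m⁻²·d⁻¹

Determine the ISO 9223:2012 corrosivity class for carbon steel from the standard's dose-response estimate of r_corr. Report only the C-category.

carbon steel: T≤10 °C ⇒ hinge +0.150·(-14.3−10) = -3.6450
  sulphur-dioxide contribution → 1.648 μm/a
  chloride contribution → 14.18 μm/a
  total first-year rate 15.83 μm/a
Category bounds: 1.3…25 μm/a bracket r_corr ⇒ C2

C2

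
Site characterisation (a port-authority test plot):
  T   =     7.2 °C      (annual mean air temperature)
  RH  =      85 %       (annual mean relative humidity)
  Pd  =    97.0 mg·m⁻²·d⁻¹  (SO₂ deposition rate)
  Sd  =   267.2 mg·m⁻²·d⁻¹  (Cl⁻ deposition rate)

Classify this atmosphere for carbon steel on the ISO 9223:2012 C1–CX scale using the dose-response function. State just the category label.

C5

carbon steel: f(T) = +0.150·(T−10) [T≤10 °C] = -0.4200
  Pd branch = 1.77·Pd^0.52·e^(0.02·RH+f) = 68.71 μm/a
  Cl⁻ term: 0.102·267.2^0.62·exp(0.033·85+0.04·7.2) = 71.86
  sum: 68.71 + 71.86 → r_corr = 140.6 μm/a
Category bounds: 80…200 μm/a bracket r_corr ⇒ C5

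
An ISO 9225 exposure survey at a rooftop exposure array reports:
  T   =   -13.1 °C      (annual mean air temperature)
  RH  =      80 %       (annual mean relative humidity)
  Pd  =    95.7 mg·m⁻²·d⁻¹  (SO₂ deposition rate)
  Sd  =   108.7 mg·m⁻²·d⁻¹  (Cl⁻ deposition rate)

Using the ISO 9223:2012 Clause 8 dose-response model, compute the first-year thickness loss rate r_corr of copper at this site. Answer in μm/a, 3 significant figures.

copper: temperature factor f = +0.126·(-23.1) = -2.9106
  Pd branch = 0.0053·Pd^0.26·e^(0.059·RH+f) = 0.106 μm/a
  Cl⁻ term: 0.01025·108.7^0.27·exp(0.036·80+0.049·-13.1) = 0.3408
  sum: 0.106 + 0.3408 → r_corr = 0.4468 μm/a

r_corr = 0.447 μm/a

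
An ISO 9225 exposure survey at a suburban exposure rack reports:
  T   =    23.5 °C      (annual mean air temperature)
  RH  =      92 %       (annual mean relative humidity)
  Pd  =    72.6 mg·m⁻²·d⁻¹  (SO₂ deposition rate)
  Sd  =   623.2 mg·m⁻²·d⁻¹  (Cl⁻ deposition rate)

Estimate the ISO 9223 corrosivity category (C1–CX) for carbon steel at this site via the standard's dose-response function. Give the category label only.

CX

carbon steel: T>10 °C ⇒ hinge -0.054·(23.5−10) = -0.7290
  Pd branch = 1.77·Pd^0.52·e^(0.02·RH+f) = 49.91 μm/a
  Cl⁻ term: 0.102·623.2^0.62·exp(0.033·92+0.04·23.5) = 293.8
  sum: 49.91 + 293.8 → r_corr = 343.7 μm/a
Category bounds: 200…700 μm/a bracket r_corr ⇒ CX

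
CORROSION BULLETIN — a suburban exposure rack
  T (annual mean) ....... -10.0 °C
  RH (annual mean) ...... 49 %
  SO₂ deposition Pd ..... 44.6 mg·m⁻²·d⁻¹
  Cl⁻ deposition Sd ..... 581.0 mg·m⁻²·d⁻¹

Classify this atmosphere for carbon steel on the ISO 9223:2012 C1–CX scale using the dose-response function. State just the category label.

carbon steel: temperature factor f = +0.150·(-20.0) = -3.0000
  SO₂ term: 1.77·44.6^0.52·exp(0.02·49-3.0000) = 1.692
  Cl⁻ term: 0.102·581.0^0.62·exp(0.033·49+0.04·-10.0) = 17.82
  r_corr = 1.692 + 17.82 = 19.51 μm/a
Category bounds: 1.3…25 μm/a bracket r_corr ⇒ C2

C2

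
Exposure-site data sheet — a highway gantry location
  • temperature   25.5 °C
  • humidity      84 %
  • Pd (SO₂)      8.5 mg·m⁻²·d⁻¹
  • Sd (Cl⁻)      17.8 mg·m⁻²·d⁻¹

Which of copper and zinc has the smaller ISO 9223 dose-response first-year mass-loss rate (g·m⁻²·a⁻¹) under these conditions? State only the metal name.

zinc

copper: temperature factor f = -0.080·(15.5) = -1.2400
  Pd branch = 0.0053·Pd^0.26·e^(0.059·RH+f) = 0.38 μm/a
  Sd branch = 0.01025·Sd^0.27·e^(0.036·RH+0.049·T) = 1.601 μm/a
  sum: 0.38 + 1.601 → r_corr = 1.981 μm/a
  mass loss = 1.981 μm/a × 8.96 g/cm³ = 17.75 g·m⁻²·a⁻¹
zinc: f(T) = -0.071·(T−10) [T>10 °C] = -1.1005
  SO₂ term: 0.0129·8.5^0.44·exp(0.046·84-1.1005) = 0.5245
  Cl⁻ term: 0.0175·17.8^0.57·exp(0.008·84+0.085·25.5) = 1.545
  r_corr = 0.5245 + 1.545 = 2.07 μm/a
  mass loss = 2.07 μm/a × 7.14 g/cm³ = 14.78 g·m⁻²·a⁻¹
Ordering by g·m⁻²·a⁻¹: copper (17.7) > zinc (14.8)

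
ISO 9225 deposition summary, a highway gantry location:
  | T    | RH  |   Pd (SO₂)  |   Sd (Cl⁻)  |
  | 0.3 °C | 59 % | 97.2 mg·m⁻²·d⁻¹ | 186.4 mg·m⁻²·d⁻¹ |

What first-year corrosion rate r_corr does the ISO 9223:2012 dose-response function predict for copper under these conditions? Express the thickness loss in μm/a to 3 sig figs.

r_corr = 0.524 μm/a

copper: f(T) = +0.126·(T−10) [T≤10 °C] = -1.2222
  Pd branch = 0.0053·Pd^0.26·e^(0.059·RH+f) = 0.1667 μm/a
  Sd branch = 0.01025·Sd^0.27·e^(0.036·RH+0.049·T) = 0.3569 μm/a
  r_corr = 0.1667 + 0.3569 = 0.5237 μm/a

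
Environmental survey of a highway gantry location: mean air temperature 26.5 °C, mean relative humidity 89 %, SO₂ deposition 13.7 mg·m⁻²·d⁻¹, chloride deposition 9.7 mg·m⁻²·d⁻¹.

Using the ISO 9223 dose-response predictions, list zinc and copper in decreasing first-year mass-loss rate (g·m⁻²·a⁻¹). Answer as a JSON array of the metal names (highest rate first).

zinc: f(T) = -0.071·(T−10) [T>10 °C] = -1.1715
  Pd branch = 0.0129·Pd^0.44·e^(0.046·RH+f) = 0.7585 μm/a
  Sd branch = 0.0175·Sd^0.57·e^(0.008·RH+0.085·T) = 1.239 μm/a
  r_corr = 0.7585 + 1.239 = 1.997 μm/a
  mass loss = 1.997 μm/a × 7.14 g/cm³ = 14.26 g·m⁻²·a⁻¹
copper: f(T) = -0.080·(T−10) [T>10 °C] = -1.3200
  SO₂ term: 0.0053·13.7^0.26·exp(0.059·89-1.3200) = 0.5334
  Cl⁻ term: 0.01025·9.7^0.27·exp(0.036·89+0.049·26.5) = 1.708
  r_corr = 0.5334 + 1.708 = 2.242 μm/a
  mass loss = 2.242 μm/a × 8.96 g/cm³ = 20.09 g·m⁻²·a⁻¹
Ordering by g·m⁻²·a⁻¹: copper (20.1) > zinc (14.3)

["copper", "zinc"]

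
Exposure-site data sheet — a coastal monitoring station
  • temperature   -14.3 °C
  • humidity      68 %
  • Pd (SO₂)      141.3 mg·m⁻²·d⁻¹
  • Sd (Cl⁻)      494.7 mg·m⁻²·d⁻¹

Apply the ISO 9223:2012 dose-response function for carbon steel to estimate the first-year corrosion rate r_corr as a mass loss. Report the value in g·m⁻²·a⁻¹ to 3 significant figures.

r_corr = 218 g·m⁻²·a⁻¹

carbon steel: T≤10 °C ⇒ hinge +0.150·(-14.3−10) = -3.6450
  Pd branch = 1.77·Pd^0.52·e^(0.02·RH+f) = 2.364 μm/a
  Cl⁻ term: 0.102·494.7^0.62·exp(0.033·68+0.04·-14.3) = 25.42
  r_corr = 2.364 + 25.42 = 27.79 μm/a
Convert to mass loss: 27.79 μm/a × 7.85 g/cm³ = 218.1 g·m⁻²·a⁻¹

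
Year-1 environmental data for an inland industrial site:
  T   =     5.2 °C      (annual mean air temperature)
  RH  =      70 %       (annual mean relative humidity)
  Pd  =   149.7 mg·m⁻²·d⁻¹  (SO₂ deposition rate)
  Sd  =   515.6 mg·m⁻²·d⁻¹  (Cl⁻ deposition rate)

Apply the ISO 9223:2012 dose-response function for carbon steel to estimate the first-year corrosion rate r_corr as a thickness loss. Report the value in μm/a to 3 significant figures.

r_corr = 108 μm/a

carbon steel: temperature factor f = +0.150·(-4.8) = -0.7200
  sulphur-dioxide contribution → 47.25 μm/a
  chloride contribution → 60.78 μm/a
  ⇒ r_corr(carbon steel) = 108 μm/a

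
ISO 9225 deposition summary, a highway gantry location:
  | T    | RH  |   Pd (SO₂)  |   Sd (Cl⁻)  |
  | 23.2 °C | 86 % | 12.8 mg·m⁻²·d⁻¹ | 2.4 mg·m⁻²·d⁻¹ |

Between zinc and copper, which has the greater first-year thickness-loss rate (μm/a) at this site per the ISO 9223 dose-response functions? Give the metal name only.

zinc: temperature factor f = -0.071·(13.2) = -0.9372
  Pd branch = 0.0129·Pd^0.44·e^(0.046·RH+f) = 0.8106 μm/a
  Sd branch = 0.0175·Sd^0.57·e^(0.008·RH+0.085·T) = 0.4121 μm/a
  r_corr = 0.8106 + 0.4121 = 1.223 μm/a
copper: T>10 °C ⇒ hinge -0.080·(23.2−10) = -1.0560
  SO₂ term: 0.0053·12.8^0.26·exp(0.059·86-1.0560) = 0.5717
  Sd branch = 0.01025·Sd^0.27·e^(0.036·RH+0.049·T) = 0.8947 μm/a
  sum: 0.5717 + 0.8947 → r_corr = 1.466 μm/a
Ordering by μm/a: copper (1.47) > zinc (1.22)

copper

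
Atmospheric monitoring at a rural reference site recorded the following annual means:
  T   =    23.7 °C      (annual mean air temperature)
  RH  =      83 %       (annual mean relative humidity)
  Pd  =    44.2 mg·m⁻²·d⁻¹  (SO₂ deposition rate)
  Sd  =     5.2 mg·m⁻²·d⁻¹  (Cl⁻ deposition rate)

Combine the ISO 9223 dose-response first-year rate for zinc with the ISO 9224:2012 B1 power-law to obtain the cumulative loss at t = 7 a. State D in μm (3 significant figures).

D(7) = 8.89 μm

zinc: temperature factor f = -0.071·(13.7) = -0.9727
  sulphur-dioxide contribution → 1.176 μm/a
  chloride contribution → 0.6523 μm/a
  ⇒ r_corr(zinc) = 1.828 μm/a
Power-law: D(7) = r_corr · 7^0.813
  D(7) = 1.828 × 7^0.813 = 1.828 × 4.865 = 8.892 μm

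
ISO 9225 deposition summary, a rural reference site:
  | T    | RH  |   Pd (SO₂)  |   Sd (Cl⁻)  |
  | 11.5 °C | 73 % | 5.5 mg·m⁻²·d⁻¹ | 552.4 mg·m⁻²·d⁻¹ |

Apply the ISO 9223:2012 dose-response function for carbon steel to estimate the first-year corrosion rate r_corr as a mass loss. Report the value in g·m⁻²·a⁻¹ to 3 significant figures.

carbon steel: temperature factor f = -0.054·(1.5) = -0.0810
  sulphur-dioxide contribution → 17.06 μm/a
  chloride contribution → 90.11 μm/a
  total first-year rate 107.2 μm/a
Convert to mass loss: 107.2 μm/a × 7.85 g/cm³ = 841.3 g·m⁻²·a⁻¹

r_corr = 841 g·m⁻²·a⁻¹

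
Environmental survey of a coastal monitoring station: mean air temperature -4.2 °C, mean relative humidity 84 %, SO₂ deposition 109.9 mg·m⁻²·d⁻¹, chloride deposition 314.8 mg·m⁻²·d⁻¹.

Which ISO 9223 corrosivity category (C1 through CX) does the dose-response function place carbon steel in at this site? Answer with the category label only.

carbon steel: T≤10 °C ⇒ hinge +0.150·(-4.2−10) = -2.1300
  SO₂ term: 1.77·109.9^0.52·exp(0.02·84-2.1300) = 13
  Cl⁻ term: 0.102·314.8^0.62·exp(0.033·84+0.04·-4.2) = 48.78
  r_corr = 13 + 48.78 = 61.78 μm/a
61.8 μm/a falls in (50, 80] for carbon steel → category C4

C4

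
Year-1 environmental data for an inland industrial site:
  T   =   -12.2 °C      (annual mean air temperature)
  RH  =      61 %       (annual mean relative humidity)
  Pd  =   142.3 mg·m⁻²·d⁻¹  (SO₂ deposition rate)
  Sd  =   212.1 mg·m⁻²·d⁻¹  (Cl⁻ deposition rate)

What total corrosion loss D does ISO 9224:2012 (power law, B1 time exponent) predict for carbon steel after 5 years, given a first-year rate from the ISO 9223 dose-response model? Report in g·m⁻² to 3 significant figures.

carbon steel: temperature factor f = +0.150·(-22.2) = -3.3300
  sulphur-dioxide contribution → 2.827 μm/a
  chloride contribution → 12.98 μm/a
  total first-year rate 15.81 μm/a
Long-term exponent b (ISO 9224 Table 2, B1) = 0.523
  D(5) = 15.81 × 5^0.523 = 15.81 × 2.32 = 36.68 μm
  Mass loss = 36.68 μm × 7.85 g/cm³ = 288 g·m⁻²

D(5) = 288 g·m⁻²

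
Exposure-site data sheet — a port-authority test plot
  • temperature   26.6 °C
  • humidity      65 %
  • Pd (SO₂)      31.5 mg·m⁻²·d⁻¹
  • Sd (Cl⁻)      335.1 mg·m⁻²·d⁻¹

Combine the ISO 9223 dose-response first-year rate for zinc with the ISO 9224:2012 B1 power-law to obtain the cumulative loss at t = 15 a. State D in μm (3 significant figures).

zinc: T>10 °C ⇒ hinge -0.071·(26.6−10) = -1.1786
  Pd branch = 0.0129·Pd^0.44·e^(0.046·RH+f) = 0.3602 μm/a
  Cl⁻ term: 0.0175·335.1^0.57·exp(0.008·65+0.085·26.6) = 7.765
  sum: 0.3602 + 7.765 → r_corr = 8.126 μm/a
Power-law: D(15) = r_corr · 15^0.813
  D(15) = 8.126 × 15^0.813 = 8.126 × 9.04 = 73.45 μm

D(15) = 73.5 μm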